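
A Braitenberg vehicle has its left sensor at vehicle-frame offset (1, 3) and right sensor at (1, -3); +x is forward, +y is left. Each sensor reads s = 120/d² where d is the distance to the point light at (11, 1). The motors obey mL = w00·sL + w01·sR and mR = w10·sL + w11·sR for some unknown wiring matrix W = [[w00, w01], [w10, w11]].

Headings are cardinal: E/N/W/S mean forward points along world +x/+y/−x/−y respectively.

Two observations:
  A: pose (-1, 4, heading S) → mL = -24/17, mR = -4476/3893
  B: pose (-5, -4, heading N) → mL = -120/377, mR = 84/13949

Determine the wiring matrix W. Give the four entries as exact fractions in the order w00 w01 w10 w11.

-1 0 -1 1/2

obs A: pose=(-1,4,S) → sL=24/17, sR=120/229, mL=-24/17, mR=-4476/3893
obs B: pose=(-5,-4,N) → sL=120/377, sR=24/37, mL=-120/377, mR=84/13949
sensor matrix S = [[24/17, 120/229], [120/377, 24/37]]; det S = 40670208/54303457
solve [mL_A; mL_B] = S·[w00; w01] and [mR_A; mR_B] = S·[w10; w11]:
  w00 = -1, w01 = 0, w10 = -1, w11 = 1/2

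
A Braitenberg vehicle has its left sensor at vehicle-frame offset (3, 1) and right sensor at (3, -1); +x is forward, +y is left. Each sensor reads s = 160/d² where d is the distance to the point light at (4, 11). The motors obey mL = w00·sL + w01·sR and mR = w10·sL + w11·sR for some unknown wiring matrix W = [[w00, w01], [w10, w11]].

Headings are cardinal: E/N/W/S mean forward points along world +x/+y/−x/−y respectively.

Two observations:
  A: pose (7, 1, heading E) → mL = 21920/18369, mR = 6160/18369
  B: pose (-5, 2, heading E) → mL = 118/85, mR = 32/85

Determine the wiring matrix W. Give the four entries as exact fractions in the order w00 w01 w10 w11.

1/2 1/2 -1/2 1

obs A: pose=(7,1,E) → sL=160/117, sR=160/157, mL=21920/18369, mR=6160/18369
obs B: pose=(-5,2,E) → sL=8/5, sR=20/17, mL=118/85, mR=32/85
sensor matrix S = [[160/117, 160/157], [8/5, 20/17]]; det S = -6784/312273
solve [mL_A; mL_B] = S·[w00; w01] and [mR_A; mR_B] = S·[w10; w11]:
  w00 = 1/2, w01 = 1/2, w10 = -1/2, w11 = 1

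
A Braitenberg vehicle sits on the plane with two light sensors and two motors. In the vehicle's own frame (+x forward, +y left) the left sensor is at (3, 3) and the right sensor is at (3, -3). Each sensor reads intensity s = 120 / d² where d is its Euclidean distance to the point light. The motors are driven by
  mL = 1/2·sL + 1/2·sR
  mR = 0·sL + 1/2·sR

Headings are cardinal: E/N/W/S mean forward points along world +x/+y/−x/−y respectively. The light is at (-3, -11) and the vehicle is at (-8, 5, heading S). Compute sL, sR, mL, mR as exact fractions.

120/173 120/233 24360/40309 60/233

left sensor world pos  = (-5, 2); dL² = 173
right sensor world pos = (-11, 2); dR² = 233
sL = 120/173 = 120/173
sR = 120/233 = 120/233
mL = 1/2·sL + 1/2·sR = 24360/40309
mR = 0·sL + 1/2·sR = 60/233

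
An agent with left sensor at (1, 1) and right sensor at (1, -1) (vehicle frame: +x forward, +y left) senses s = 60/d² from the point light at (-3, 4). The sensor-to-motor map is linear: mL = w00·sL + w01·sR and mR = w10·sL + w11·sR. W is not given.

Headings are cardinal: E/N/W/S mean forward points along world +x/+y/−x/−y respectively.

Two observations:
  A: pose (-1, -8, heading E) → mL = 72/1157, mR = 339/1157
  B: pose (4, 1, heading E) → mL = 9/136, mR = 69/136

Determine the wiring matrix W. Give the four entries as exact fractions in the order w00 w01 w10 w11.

obs A: pose=(-1,-8,E) → sL=6/13, sR=30/89, mL=72/1157, mR=339/1157
obs B: pose=(4,1,E) → sL=15/17, sR=3/4, mL=9/136, mR=69/136
sensor matrix S = [[6/13, 30/89], [15/17, 3/4]]; det S = 1917/39338
solve [mL_A; mL_B] = S·[w00; w01] and [mR_A; mR_B] = S·[w10; w11]:
  w00 = 1/2, w01 = -1/2, w10 = 1, w11 = -1/2

1/2 -1/2 1 -1/2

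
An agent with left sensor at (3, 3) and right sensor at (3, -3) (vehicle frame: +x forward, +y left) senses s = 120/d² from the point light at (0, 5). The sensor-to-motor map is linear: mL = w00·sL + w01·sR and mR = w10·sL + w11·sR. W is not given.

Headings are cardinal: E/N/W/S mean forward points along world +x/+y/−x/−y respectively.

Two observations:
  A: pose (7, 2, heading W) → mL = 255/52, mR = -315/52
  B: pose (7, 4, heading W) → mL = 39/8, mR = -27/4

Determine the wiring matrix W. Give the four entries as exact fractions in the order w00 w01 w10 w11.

1/2 1/2 -1 -1/2

obs A: pose=(7,2,W) → sL=30/13, sR=15/2, mL=255/52, mR=-315/52
obs B: pose=(7,4,W) → sL=15/4, sR=6, mL=39/8, mR=-27/4
sensor matrix S = [[30/13, 15/2], [15/4, 6]]; det S = -1485/104
solve [mL_A; mL_B] = S·[w00; w01] and [mR_A; mR_B] = S·[w10; w11]:
  w00 = 1/2, w01 = 1/2, w10 = -1, w11 = -1/2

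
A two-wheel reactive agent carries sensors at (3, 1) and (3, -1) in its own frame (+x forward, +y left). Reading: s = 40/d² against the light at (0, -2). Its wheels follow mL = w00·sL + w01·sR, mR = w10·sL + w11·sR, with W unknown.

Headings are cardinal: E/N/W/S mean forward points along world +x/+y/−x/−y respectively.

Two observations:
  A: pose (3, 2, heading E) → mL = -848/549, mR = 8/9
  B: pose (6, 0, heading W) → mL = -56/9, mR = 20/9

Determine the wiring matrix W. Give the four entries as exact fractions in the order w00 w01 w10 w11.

obs A: pose=(3,2,E) → sL=40/61, sR=8/9, mL=-848/549, mR=8/9
obs B: pose=(6,0,W) → sL=4, sR=20/9, mL=-56/9, mR=20/9
sensor matrix S = [[40/61, 8/9], [4, 20/9]]; det S = -128/61
solve [mL_A; mL_B] = S·[w00; w01] and [mR_A; mR_B] = S·[w10; w11]:
  w00 = -1, w01 = -1, w10 = 0, w11 = 1

-1 -1 0 1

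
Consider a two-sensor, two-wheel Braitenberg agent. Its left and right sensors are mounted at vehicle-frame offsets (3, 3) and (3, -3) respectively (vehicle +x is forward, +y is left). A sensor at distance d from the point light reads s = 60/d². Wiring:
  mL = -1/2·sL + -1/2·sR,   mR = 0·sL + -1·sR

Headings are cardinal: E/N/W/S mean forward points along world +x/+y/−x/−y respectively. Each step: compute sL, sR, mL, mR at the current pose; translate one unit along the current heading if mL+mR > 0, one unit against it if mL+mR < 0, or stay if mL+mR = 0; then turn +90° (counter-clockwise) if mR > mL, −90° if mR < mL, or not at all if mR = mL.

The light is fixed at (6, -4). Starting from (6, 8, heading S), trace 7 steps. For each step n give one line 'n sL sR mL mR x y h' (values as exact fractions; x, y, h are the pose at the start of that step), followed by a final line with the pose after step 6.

n=0: pose=(6,8,S); sL=2/3, sR=2/3; mL=-2/3, mR=-2/3; mL+mR=-4/3 → advance -1; mR−mL=0 → turn +0·90°
n=1: pose=(6,9,S); sL=60/109, sR=60/109; mL=-60/109, mR=-60/109; mL+mR=-120/109 → advance -1; mR−mL=0 → turn +0·90°
n=2: pose=(6,10,S); sL=6/13, sR=6/13; mL=-6/13, mR=-6/13; mL+mR=-12/13 → advance -1; mR−mL=0 → turn +0·90°
n=3: pose=(6,11,S); sL=20/51, sR=20/51; mL=-20/51, mR=-20/51; mL+mR=-40/51 → advance -1; mR−mL=0 → turn +0·90°
n=4: pose=(6,12,S); sL=30/89, sR=30/89; mL=-30/89, mR=-30/89; mL+mR=-60/89 → advance -1; mR−mL=0 → turn +0·90°
n=5: pose=(6,13,S); sL=12/41, sR=12/41; mL=-12/41, mR=-12/41; mL+mR=-24/41 → advance -1; mR−mL=0 → turn +0·90°
n=6: pose=(6,14,S); sL=10/39, sR=10/39; mL=-10/39, mR=-10/39; mL+mR=-20/39 → advance -1; mR−mL=0 → turn +0·90°

0 2/3 2/3 -2/3 -2/3 6 8 S
1 60/109 60/109 -60/109 -60/109 6 9 S
2 6/13 6/13 -6/13 -6/13 6 10 S
3 20/51 20/51 -20/51 -20/51 6 11 S
4 30/89 30/89 -30/89 -30/89 6 12 S
5 12/41 12/41 -12/41 -12/41 6 13 S
6 10/39 10/39 -10/39 -10/39 6 14 S
final 6 15 S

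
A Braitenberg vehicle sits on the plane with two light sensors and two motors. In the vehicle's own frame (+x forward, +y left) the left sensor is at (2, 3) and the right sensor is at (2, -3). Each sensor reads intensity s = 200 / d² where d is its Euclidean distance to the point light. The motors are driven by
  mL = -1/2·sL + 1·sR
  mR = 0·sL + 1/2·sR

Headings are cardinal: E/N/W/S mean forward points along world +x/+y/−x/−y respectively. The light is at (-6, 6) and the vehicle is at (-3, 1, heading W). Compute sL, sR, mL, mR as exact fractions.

left sensor world pos  = (-5, -2); dL² = 65
right sensor world pos = (-5, 4); dR² = 5
sL = 200/65 = 40/13
sR = 200/5 = 40
mL = -1/2·sL + 1·sR = 500/13
mR = 0·sL + 1/2·sR = 20

40/13 40 500/13 20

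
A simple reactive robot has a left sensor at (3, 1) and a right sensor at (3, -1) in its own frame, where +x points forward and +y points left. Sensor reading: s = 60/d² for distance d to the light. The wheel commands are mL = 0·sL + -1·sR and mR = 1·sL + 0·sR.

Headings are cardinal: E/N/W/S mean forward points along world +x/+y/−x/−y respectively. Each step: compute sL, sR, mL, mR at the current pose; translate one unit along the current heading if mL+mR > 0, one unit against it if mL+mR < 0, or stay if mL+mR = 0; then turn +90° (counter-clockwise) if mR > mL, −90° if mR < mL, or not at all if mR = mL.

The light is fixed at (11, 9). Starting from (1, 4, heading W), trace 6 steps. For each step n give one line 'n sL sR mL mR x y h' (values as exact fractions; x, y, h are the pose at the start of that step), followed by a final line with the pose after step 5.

0 12/41 12/37 -12/37 12/41 1 4 W
1 15/32 15/41 -15/41 15/32 2 4 S
2 60/61 12/17 -12/17 60/61 2 3 E
3 2/3 30/29 -30/29 2/3 3 3 N
4 12/37 60/157 -60/157 12/37 3 2 W
5 15/34 15/41 -15/41 15/34 4 2 S
final 4 1 E

n=0: pose=(1,4,W); sL=12/41, sR=12/37; mL=-12/37, mR=12/41; mL+mR=-48/1517 → advance -1; mR−mL=936/1517 → turn +1·90°
n=1: pose=(2,4,S); sL=15/32, sR=15/41; mL=-15/41, mR=15/32; mL+mR=135/1312 → advance +1; mR−mL=1095/1312 → turn +1·90°
n=2: pose=(2,3,E); sL=60/61, sR=12/17; mL=-12/17, mR=60/61; mL+mR=288/1037 → advance +1; mR−mL=1752/1037 → turn +1·90°
n=3: pose=(3,3,N); sL=2/3, sR=30/29; mL=-30/29, mR=2/3; mL+mR=-32/87 → advance -1; mR−mL=148/87 → turn +1·90°
n=4: pose=(3,2,W); sL=12/37, sR=60/157; mL=-60/157, mR=12/37; mL+mR=-336/5809 → advance -1; mR−mL=4104/5809 → turn +1·90°
n=5: pose=(4,2,S); sL=15/34, sR=15/41; mL=-15/41, mR=15/34; mL+mR=105/1394 → advance +1; mR−mL=1125/1394 → turn +1·90°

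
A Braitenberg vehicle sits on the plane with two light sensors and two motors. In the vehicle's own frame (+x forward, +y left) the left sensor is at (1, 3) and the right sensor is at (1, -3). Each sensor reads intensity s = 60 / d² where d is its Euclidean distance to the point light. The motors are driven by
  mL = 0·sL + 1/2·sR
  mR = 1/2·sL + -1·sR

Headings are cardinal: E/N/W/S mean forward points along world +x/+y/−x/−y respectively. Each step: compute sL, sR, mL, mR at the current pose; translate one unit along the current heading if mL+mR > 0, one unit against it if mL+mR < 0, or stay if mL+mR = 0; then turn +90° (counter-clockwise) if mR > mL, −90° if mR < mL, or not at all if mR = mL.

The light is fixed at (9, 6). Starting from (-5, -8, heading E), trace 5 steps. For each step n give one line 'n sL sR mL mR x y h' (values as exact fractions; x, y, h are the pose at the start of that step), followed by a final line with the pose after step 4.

0 6/29 30/229 15/229 -183/6641 -5 -8 E
1 12/65 60/481 30/481 -6/185 -4 -8 S
2 3/26 3/17 3/34 -105/884 -4 -9 W
3 60/421 60/277 30/277 -16950/116617 -3 -9 N
4 6/29 30/241 15/241 -147/6989 -3 -10 E
final -2 -10 S

n=0: pose=(-5,-8,E); sL=6/29, sR=30/229; mL=15/229, mR=-183/6641; mL+mR=252/6641 → advance +1; mR−mL=-618/6641 → turn -1·90°
n=1: pose=(-4,-8,S); sL=12/65, sR=60/481; mL=30/481, mR=-6/185; mL+mR=72/2405 → advance +1; mR−mL=-228/2405 → turn -1·90°
n=2: pose=(-4,-9,W); sL=3/26, sR=3/17; mL=3/34, mR=-105/884; mL+mR=-27/884 → advance -1; mR−mL=-183/884 → turn -1·90°
n=3: pose=(-3,-9,N); sL=60/421, sR=60/277; mL=30/277, mR=-16950/116617; mL+mR=-4320/116617 → advance -1; mR−mL=-29580/116617 → turn -1·90°
n=4: pose=(-3,-10,E); sL=6/29, sR=30/241; mL=15/241, mR=-147/6989; mL+mR=288/6989 → advance +1; mR−mL=-582/6989 → turn -1·90°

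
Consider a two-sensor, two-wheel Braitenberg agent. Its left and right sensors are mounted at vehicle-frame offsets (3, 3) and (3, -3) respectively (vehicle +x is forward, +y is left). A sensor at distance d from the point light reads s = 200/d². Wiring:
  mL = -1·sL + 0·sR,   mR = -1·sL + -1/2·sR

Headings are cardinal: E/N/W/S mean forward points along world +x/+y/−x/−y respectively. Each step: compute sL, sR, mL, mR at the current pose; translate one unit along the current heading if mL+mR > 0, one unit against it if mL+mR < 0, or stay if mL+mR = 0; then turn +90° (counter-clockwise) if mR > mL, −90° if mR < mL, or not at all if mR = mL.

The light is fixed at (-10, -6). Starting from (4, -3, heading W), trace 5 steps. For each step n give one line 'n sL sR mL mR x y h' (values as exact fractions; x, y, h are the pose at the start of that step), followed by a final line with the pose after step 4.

0 200/121 200/157 -200/121 -43500/18997 4 -3 W
1 10/9 5/9 -10/9 -25/18 5 -3 N
2 200/349 8/13 -200/349 -3996/4537 5 -4 E
3 20/29 100/61 -20/29 -2670/1769 4 -4 S
4 200/121 200/157 -200/121 -43500/18997 4 -3 W
final 5 -3 N

n=0: pose=(4,-3,W); sL=200/121, sR=200/157; mL=-200/121, mR=-43500/18997; mL+mR=-74900/18997 → advance -1; mR−mL=-100/157 → turn -1·90°
n=1: pose=(5,-3,N); sL=10/9, sR=5/9; mL=-10/9, mR=-25/18; mL+mR=-5/2 → advance -1; mR−mL=-5/18 → turn -1·90°
n=2: pose=(5,-4,E); sL=200/349, sR=8/13; mL=-200/349, mR=-3996/4537; mL+mR=-6596/4537 → advance -1; mR−mL=-4/13 → turn -1·90°
n=3: pose=(4,-4,S); sL=20/29, sR=100/61; mL=-20/29, mR=-2670/1769; mL+mR=-3890/1769 → advance -1; mR−mL=-50/61 → turn -1·90°
n=4: pose=(4,-3,W); sL=200/121, sR=200/157; mL=-200/121, mR=-43500/18997; mL+mR=-74900/18997 → advance -1; mR−mL=-100/157 → turn -1·90°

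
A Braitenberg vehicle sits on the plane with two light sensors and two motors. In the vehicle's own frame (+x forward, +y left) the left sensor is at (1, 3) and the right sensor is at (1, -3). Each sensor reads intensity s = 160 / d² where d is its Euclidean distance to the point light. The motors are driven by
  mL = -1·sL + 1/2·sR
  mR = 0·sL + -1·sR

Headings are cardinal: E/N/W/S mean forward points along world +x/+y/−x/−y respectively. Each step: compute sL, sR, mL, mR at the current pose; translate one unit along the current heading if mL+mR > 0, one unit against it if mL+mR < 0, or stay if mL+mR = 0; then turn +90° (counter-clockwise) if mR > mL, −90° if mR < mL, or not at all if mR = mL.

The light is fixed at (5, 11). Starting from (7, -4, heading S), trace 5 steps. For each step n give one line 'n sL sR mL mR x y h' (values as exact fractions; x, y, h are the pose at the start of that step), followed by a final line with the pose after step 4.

0 160/281 160/257 -18640/72217 -160/257 7 -4 S
1 16/29 80/61 184/1769 -80/61 7 -3 W
2 160/169 32/41 -3856/6929 -32/41 8 -3 N
3 1 8/17 -13/17 -8/17 8 -4 E
4 160/197 160/221 -19600/43537 -160/221 7 -4 N
final 7 -5 E

n=0: pose=(7,-4,S); sL=160/281, sR=160/257; mL=-18640/72217, mR=-160/257; mL+mR=-63600/72217 → advance -1; mR−mL=-26320/72217 → turn -1·90°
n=1: pose=(7,-3,W); sL=16/29, sR=80/61; mL=184/1769, mR=-80/61; mL+mR=-2136/1769 → advance -1; mR−mL=-2504/1769 → turn -1·90°
n=2: pose=(8,-3,N); sL=160/169, sR=32/41; mL=-3856/6929, mR=-32/41; mL+mR=-9264/6929 → advance -1; mR−mL=-1552/6929 → turn -1·90°
n=3: pose=(8,-4,E); sL=1, sR=8/17; mL=-13/17, mR=-8/17; mL+mR=-21/17 → advance -1; mR−mL=5/17 → turn +1·90°
n=4: pose=(7,-4,N); sL=160/197, sR=160/221; mL=-19600/43537, mR=-160/221; mL+mR=-51120/43537 → advance -1; mR−mL=-11920/43537 → turn -1·90°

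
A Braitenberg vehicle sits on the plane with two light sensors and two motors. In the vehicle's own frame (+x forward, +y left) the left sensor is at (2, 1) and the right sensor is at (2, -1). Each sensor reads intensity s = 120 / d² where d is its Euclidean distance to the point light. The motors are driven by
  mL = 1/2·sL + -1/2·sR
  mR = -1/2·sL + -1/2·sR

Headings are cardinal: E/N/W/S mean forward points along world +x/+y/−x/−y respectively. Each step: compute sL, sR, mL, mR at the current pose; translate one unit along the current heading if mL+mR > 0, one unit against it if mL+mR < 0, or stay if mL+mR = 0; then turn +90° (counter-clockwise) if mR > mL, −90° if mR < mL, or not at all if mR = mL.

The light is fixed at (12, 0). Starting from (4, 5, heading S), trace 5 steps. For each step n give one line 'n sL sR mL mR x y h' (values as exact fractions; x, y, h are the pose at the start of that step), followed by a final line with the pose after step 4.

0 60/29 4/3 32/87 -148/87 4 5 S
1 24/25 120/149 288/3725 -3288/3725 4 6 W
2 15/16 6/5 -21/160 -171/160 5 6 N
3 120/61 120/41 -1200/2501 -6120/2501 5 5 E
4 60/29 4/3 32/87 -148/87 4 5 S
final 4 6 W

n=0: pose=(4,5,S); sL=60/29, sR=4/3; mL=32/87, mR=-148/87; mL+mR=-4/3 → advance -1; mR−mL=-60/29 → turn -1·90°
n=1: pose=(4,6,W); sL=24/25, sR=120/149; mL=288/3725, mR=-3288/3725; mL+mR=-120/149 → advance -1; mR−mL=-24/25 → turn -1·90°
n=2: pose=(5,6,N); sL=15/16, sR=6/5; mL=-21/160, mR=-171/160; mL+mR=-6/5 → advance -1; mR−mL=-15/16 → turn -1·90°
n=3: pose=(5,5,E); sL=120/61, sR=120/41; mL=-1200/2501, mR=-6120/2501; mL+mR=-120/41 → advance -1; mR−mL=-120/61 → turn -1·90°
n=4: pose=(4,5,S); sL=60/29, sR=4/3; mL=32/87, mR=-148/87; mL+mR=-4/3 → advance -1; mR−mL=-60/29 → turn -1·90°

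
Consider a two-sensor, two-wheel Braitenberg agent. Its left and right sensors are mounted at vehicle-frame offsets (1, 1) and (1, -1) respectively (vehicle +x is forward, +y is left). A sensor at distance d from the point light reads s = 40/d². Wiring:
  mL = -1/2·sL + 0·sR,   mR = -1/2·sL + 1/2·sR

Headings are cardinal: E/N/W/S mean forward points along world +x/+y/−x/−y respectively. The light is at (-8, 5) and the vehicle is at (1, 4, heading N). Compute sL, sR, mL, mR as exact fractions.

left sensor world pos  = (0, 5); dL² = 64
right sensor world pos = (2, 5); dR² = 100
sL = 40/64 = 5/8
sR = 40/100 = 2/5
mL = -1/2·sL + 0·sR = -5/16
mR = -1/2·sL + 1/2·sR = -9/80

5/8 2/5 -5/16 -9/80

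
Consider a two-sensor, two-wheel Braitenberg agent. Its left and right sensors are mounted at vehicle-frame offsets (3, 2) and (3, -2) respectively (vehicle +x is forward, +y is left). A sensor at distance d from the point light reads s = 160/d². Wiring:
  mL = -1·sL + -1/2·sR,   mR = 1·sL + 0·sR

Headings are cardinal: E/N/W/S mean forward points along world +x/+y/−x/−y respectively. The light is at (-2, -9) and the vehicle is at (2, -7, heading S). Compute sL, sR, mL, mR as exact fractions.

left sensor world pos  = (4, -10); dL² = 37
right sensor world pos = (0, -10); dR² = 5
sL = 160/37 = 160/37
sR = 160/5 = 32
mL = -1·sL + -1/2·sR = -752/37
mR = 1·sL + 0·sR = 160/37

160/37 32 -752/37 160/37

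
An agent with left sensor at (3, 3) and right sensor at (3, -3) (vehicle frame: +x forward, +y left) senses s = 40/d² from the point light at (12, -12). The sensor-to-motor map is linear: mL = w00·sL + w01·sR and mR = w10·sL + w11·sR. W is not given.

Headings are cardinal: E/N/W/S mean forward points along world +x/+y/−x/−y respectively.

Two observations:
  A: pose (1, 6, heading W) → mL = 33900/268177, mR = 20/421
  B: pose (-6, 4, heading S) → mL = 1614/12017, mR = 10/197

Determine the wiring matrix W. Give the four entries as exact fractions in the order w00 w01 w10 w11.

1 1/2 1/2 0

obs A: pose=(1,6,W) → sL=40/421, sR=40/637, mL=33900/268177, mR=20/421
obs B: pose=(-6,4,S) → sL=20/197, sR=4/61, mL=1614/12017, mR=10/197
sensor matrix S = [[40/421, 40/637], [20/197, 4/61]]; det S = -466560/3222683009
solve [mL_A; mL_B] = S·[w00; w01] and [mR_A; mR_B] = S·[w10; w11]:
  w00 = 1, w01 = 1/2, w10 = 1/2, w11 = 0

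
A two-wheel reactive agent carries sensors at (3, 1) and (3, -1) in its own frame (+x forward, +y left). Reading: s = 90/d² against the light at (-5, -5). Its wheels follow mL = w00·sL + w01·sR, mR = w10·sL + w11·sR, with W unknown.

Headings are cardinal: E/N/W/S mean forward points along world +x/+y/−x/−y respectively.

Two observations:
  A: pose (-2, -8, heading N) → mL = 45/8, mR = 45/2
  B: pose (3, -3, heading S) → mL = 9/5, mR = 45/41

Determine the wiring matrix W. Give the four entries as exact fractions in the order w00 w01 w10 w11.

0 1 1 0

obs A: pose=(-2,-8,N) → sL=45/2, sR=45/8, mL=45/8, mR=45/2
obs B: pose=(3,-3,S) → sL=45/41, sR=9/5, mL=9/5, mR=45/41
sensor matrix S = [[45/2, 45/8], [45/41, 9/5]]; det S = 11259/328
solve [mL_A; mL_B] = S·[w00; w01] and [mR_A; mR_B] = S·[w10; w11]:
  w00 = 0, w01 = 1, w10 = 1, w11 = 0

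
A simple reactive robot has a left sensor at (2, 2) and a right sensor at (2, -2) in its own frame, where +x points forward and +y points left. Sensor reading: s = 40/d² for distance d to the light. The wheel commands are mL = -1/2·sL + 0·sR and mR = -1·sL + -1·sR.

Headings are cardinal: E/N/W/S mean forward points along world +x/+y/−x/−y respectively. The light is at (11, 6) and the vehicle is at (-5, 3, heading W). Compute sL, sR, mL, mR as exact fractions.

left sensor world pos  = (-7, 1); dL² = 349
right sensor world pos = (-7, 5); dR² = 325
sL = 40/349 = 40/349
sR = 40/325 = 8/65
mL = -1/2·sL + 0·sR = -20/349
mR = -1·sL + -1·sR = -5392/22685

40/349 8/65 -20/349 -5392/22685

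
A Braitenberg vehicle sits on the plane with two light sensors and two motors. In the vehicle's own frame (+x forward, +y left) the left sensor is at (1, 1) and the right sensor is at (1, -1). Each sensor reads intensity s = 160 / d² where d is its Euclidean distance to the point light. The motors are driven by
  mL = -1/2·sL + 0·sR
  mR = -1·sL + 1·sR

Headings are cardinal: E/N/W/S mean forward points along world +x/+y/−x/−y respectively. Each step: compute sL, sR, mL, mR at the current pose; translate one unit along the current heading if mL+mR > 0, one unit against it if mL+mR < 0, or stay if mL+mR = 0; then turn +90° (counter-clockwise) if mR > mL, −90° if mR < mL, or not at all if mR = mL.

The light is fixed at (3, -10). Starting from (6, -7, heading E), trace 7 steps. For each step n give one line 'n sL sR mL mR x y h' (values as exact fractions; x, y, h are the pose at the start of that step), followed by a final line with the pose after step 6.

0 5 8 -5/2 3 6 -7 E
1 32/5 160/41 -16/5 -512/205 7 -7 N
2 16 80/9 -8 -64/9 7 -8 W
3 160/37 160/17 -80/37 3200/629 8 -8 S
4 4 40/9 -2 4/9 8 -9 E
5 160/13 160/29 -80/13 -2560/377 7 -9 N
6 80/13 80/13 -40/13 0 7 -10 E
final 6 -10 N

n=0: pose=(6,-7,E); sL=5, sR=8; mL=-5/2, mR=3; mL+mR=1/2 → advance +1; mR−mL=11/2 → turn +1·90°
n=1: pose=(7,-7,N); sL=32/5, sR=160/41; mL=-16/5, mR=-512/205; mL+mR=-1168/205 → advance -1; mR−mL=144/205 → turn +1·90°
n=2: pose=(7,-8,W); sL=16, sR=80/9; mL=-8, mR=-64/9; mL+mR=-136/9 → advance -1; mR−mL=8/9 → turn +1·90°
n=3: pose=(8,-8,S); sL=160/37, sR=160/17; mL=-80/37, mR=3200/629; mL+mR=1840/629 → advance +1; mR−mL=4560/629 → turn +1·90°
n=4: pose=(8,-9,E); sL=4, sR=40/9; mL=-2, mR=4/9; mL+mR=-14/9 → advance -1; mR−mL=22/9 → turn +1·90°
n=5: pose=(7,-9,N); sL=160/13, sR=160/29; mL=-80/13, mR=-2560/377; mL+mR=-4880/377 → advance -1; mR−mL=-240/377 → turn -1·90°
n=6: pose=(7,-10,E); sL=80/13, sR=80/13; mL=-40/13, mR=0; mL+mR=-40/13 → advance -1; mR−mL=40/13 → turn +1·90°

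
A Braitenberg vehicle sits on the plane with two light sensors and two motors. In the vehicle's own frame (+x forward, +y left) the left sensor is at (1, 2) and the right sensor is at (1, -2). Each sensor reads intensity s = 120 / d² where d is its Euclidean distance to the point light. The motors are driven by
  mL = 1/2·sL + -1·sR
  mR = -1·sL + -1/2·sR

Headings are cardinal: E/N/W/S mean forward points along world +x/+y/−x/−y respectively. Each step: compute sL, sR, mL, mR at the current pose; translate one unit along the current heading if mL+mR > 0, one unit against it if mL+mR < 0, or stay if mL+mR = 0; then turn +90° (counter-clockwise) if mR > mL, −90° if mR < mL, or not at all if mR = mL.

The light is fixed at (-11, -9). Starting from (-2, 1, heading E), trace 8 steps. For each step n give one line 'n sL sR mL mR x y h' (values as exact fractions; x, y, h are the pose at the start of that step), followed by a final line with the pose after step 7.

n=0: pose=(-2,1,E); sL=30/61, sR=30/41; mL=-1215/2501, mR=-2145/2501; mL+mR=-3360/2501 → advance -1; mR−mL=-930/2501 → turn -1·90°
n=1: pose=(-3,1,S); sL=120/181, sR=40/39; mL=-4900/7059, mR=-8300/7059; mL+mR=-4400/2353 → advance -1; mR−mL=-3400/7059 → turn -1·90°
n=2: pose=(-3,2,W); sL=12/13, sR=60/109; mL=-126/1417, mR=-1698/1417; mL+mR=-1824/1417 → advance -1; mR−mL=-1572/1417 → turn -1·90°
n=3: pose=(-2,2,N); sL=120/193, sR=24/53; mL=-1452/10229, mR=-8676/10229; mL+mR=-10128/10229 → advance -1; mR−mL=-7224/10229 → turn -1·90°
n=4: pose=(-2,1,E); sL=30/61, sR=30/41; mL=-1215/2501, mR=-2145/2501; mL+mR=-3360/2501 → advance -1; mR−mL=-930/2501 → turn -1·90°
n=5: pose=(-3,1,S); sL=120/181, sR=40/39; mL=-4900/7059, mR=-8300/7059; mL+mR=-4400/2353 → advance -1; mR−mL=-3400/7059 → turn -1·90°
n=6: pose=(-3,2,W); sL=12/13, sR=60/109; mL=-126/1417, mR=-1698/1417; mL+mR=-1824/1417 → advance -1; mR−mL=-1572/1417 → turn -1·90°
n=7: pose=(-2,2,N); sL=120/193, sR=24/53; mL=-1452/10229, mR=-8676/10229; mL+mR=-10128/10229 → advance -1; mR−mL=-7224/10229 → turn -1·90°

0 30/61 30/41 -1215/2501 -2145/2501 -2 1 E
1 120/181 40/39 -4900/7059 -8300/7059 -3 1 S
2 12/13 60/109 -126/1417 -1698/1417 -3 2 W
3 120/193 24/53 -1452/10229 -8676/10229 -2 2 N
4 30/61 30/41 -1215/2501 -2145/2501 -2 1 E
5 120/181 40/39 -4900/7059 -8300/7059 -3 1 S
6 12/13 60/109 -126/1417 -1698/1417 -3 2 W
7 120/193 24/53 -1452/10229 -8676/10229 -2 2 N
final -2 1 E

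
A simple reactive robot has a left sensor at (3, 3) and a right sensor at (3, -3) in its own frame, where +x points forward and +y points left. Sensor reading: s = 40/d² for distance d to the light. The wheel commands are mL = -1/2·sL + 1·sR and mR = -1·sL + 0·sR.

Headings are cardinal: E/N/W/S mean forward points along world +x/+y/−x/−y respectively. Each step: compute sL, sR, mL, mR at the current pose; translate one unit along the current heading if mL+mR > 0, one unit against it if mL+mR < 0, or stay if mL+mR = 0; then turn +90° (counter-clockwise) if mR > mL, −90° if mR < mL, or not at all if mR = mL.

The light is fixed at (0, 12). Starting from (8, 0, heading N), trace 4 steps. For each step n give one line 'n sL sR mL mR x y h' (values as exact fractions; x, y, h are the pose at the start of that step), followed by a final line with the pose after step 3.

0 20/53 20/101 50/5353 -20/53 8 0 N
1 40/221 40/377 100/6409 -40/221 8 -1 E
2 10/89 5/34 275/3026 -10/89 7 -1 S
3 40/241 40/97 7700/23377 -40/241 7 0 W
final 6 0 N

n=0: pose=(8,0,N); sL=20/53, sR=20/101; mL=50/5353, mR=-20/53; mL+mR=-1970/5353 → advance -1; mR−mL=-2070/5353 → turn -1·90°
n=1: pose=(8,-1,E); sL=40/221, sR=40/377; mL=100/6409, mR=-40/221; mL+mR=-1060/6409 → advance -1; mR−mL=-1260/6409 → turn -1·90°
n=2: pose=(7,-1,S); sL=10/89, sR=5/34; mL=275/3026, mR=-10/89; mL+mR=-65/3026 → advance -1; mR−mL=-615/3026 → turn -1·90°
n=3: pose=(7,0,W); sL=40/241, sR=40/97; mL=7700/23377, mR=-40/241; mL+mR=3820/23377 → advance +1; mR−mL=-11580/23377 → turn -1·90°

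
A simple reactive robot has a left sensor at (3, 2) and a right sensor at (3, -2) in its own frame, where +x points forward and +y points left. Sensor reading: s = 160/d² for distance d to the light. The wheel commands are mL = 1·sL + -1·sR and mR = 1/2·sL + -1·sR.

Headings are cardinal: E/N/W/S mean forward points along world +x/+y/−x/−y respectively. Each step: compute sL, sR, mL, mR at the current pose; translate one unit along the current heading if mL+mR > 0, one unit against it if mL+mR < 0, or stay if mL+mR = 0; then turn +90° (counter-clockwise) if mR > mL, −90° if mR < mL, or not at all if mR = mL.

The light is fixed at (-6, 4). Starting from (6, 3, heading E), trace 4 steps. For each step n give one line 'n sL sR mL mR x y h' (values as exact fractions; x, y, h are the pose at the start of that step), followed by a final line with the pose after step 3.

n=0: pose=(6,3,E); sL=80/113, sR=80/117; mL=320/13221, mR=-4360/13221; mL+mR=-4040/13221 → advance -1; mR−mL=-40/113 → turn -1·90°
n=1: pose=(5,3,S); sL=32/37, sR=160/97; mL=-2816/3589, mR=-4368/3589; mL+mR=-7184/3589 → advance -1; mR−mL=-16/37 → turn -1·90°
n=2: pose=(5,4,W); sL=40/17, sR=40/17; mL=0, mR=-20/17; mL+mR=-20/17 → advance -1; mR−mL=-20/17 → turn -1·90°
n=3: pose=(6,4,N); sL=160/109, sR=32/41; mL=3072/4469, mR=-208/4469; mL+mR=2864/4469 → advance +1; mR−mL=-80/109 → turn -1·90°

0 80/113 80/117 320/13221 -4360/13221 6 3 E
1 32/37 160/97 -2816/3589 -4368/3589 5 3 S
2 40/17 40/17 0 -20/17 5 4 W
3 160/109 32/41 3072/4469 -208/4469 6 4 N
final 6 5 E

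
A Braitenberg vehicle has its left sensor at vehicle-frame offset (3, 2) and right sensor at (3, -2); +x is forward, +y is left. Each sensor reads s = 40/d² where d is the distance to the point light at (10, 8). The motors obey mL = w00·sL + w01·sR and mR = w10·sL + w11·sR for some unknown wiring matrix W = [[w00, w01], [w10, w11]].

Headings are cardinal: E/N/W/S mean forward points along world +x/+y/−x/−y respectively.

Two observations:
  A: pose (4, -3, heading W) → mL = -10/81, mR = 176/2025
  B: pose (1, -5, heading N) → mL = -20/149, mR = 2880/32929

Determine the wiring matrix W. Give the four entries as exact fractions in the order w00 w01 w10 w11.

0 -1/2 -1 1

obs A: pose=(4,-3,W) → sL=4/25, sR=20/81, mL=-10/81, mR=176/2025
obs B: pose=(1,-5,N) → sL=40/221, sR=40/149, mL=-20/149, mR=2880/32929
sensor matrix S = [[4/25, 20/81], [40/221, 40/149]]; det S = -23168/13336245
solve [mL_A; mL_B] = S·[w00; w01] and [mR_A; mR_B] = S·[w10; w11]:
  w00 = 0, w01 = -1/2, w10 = -1, w11 = 1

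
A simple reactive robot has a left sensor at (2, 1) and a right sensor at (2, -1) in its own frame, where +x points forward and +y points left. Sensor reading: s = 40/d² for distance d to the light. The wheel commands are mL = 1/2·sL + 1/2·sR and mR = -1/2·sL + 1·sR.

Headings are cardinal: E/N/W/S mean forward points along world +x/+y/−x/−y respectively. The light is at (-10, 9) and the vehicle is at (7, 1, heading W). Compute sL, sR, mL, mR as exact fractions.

left sensor world pos  = (5, 0); dL² = 306
right sensor world pos = (5, 2); dR² = 274
sL = 40/306 = 20/153
sR = 40/274 = 20/137
mL = 1/2·sL + 1/2·sR = 2900/20961
mR = -1/2·sL + 1·sR = 1690/20961

20/153 20/137 2900/20961 1690/20961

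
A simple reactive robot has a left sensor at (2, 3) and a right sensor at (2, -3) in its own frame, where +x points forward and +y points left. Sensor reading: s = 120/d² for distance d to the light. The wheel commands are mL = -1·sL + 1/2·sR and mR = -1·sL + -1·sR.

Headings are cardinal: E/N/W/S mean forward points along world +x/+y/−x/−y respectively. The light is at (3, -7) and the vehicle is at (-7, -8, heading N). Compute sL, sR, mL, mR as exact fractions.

12/17 12/5 42/85 -264/85

left sensor world pos  = (-10, -6); dL² = 170
right sensor world pos = (-4, -6); dR² = 50
sL = 120/170 = 12/17
sR = 120/50 = 12/5
mL = -1·sL + 1/2·sR = 42/85
mR = -1·sL + -1·sR = -264/85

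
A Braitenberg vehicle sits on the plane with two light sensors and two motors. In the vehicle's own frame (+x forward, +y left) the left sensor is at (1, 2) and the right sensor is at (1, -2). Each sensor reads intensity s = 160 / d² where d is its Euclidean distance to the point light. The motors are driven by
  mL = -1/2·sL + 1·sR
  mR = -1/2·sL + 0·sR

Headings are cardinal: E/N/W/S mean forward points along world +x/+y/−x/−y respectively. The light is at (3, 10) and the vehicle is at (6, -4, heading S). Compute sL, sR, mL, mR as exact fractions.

16/25 80/113 1096/2825 -8/25

left sensor world pos  = (8, -5); dL² = 250
right sensor world pos = (4, -5); dR² = 226
sL = 160/250 = 16/25
sR = 160/226 = 80/113
mL = -1/2·sL + 1·sR = 1096/2825
mR = -1/2·sL + 0·sR = -8/25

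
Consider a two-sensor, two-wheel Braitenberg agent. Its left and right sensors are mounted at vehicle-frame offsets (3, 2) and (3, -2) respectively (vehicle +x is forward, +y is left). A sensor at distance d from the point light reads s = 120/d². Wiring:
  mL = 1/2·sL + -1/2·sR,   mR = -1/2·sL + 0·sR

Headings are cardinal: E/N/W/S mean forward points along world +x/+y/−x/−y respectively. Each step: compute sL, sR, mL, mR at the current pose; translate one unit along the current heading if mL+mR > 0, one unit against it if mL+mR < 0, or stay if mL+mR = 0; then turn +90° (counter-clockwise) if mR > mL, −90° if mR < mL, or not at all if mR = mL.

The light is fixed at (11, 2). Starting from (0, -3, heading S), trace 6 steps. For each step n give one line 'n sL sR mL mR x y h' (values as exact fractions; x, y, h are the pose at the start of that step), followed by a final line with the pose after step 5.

0 24/29 120/233 1056/6757 -12/29 0 -3 S
1 15/29 3/5 -6/145 -15/58 0 -2 W
2 24/29 24/13 -192/377 -12/29 1 -2 N
3 60/109 60/89 -600/9701 -30/109 1 -3 W
4 24/25 120/53 -864/1325 -12/25 2 -3 N
5 15/26 3/4 -9/104 -15/52 2 -4 W
final 3 -4 N

n=0: pose=(0,-3,S); sL=24/29, sR=120/233; mL=1056/6757, mR=-12/29; mL+mR=-60/233 → advance -1; mR−mL=-3852/6757 → turn -1·90°
n=1: pose=(0,-2,W); sL=15/29, sR=3/5; mL=-6/145, mR=-15/58; mL+mR=-3/10 → advance -1; mR−mL=-63/290 → turn -1·90°
n=2: pose=(1,-2,N); sL=24/29, sR=24/13; mL=-192/377, mR=-12/29; mL+mR=-12/13 → advance -1; mR−mL=36/377 → turn +1·90°
n=3: pose=(1,-3,W); sL=60/109, sR=60/89; mL=-600/9701, mR=-30/109; mL+mR=-30/89 → advance -1; mR−mL=-2070/9701 → turn -1·90°
n=4: pose=(2,-3,N); sL=24/25, sR=120/53; mL=-864/1325, mR=-12/25; mL+mR=-60/53 → advance -1; mR−mL=228/1325 → turn +1·90°
n=5: pose=(2,-4,W); sL=15/26, sR=3/4; mL=-9/104, mR=-15/52; mL+mR=-3/8 → advance -1; mR−mL=-21/104 → turn -1·90°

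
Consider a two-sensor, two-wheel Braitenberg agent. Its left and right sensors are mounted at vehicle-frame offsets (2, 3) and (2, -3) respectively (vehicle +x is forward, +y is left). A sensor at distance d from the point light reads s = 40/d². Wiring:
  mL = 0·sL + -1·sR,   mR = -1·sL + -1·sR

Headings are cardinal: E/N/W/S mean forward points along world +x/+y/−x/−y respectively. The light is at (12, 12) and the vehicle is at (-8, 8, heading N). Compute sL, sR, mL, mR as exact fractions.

left sensor world pos  = (-11, 10); dL² = 533
right sensor world pos = (-5, 10); dR² = 293
sL = 40/533 = 40/533
sR = 40/293 = 40/293
mL = 0·sL + -1·sR = -40/293
mR = -1·sL + -1·sR = -33040/156169

40/533 40/293 -40/293 -33040/156169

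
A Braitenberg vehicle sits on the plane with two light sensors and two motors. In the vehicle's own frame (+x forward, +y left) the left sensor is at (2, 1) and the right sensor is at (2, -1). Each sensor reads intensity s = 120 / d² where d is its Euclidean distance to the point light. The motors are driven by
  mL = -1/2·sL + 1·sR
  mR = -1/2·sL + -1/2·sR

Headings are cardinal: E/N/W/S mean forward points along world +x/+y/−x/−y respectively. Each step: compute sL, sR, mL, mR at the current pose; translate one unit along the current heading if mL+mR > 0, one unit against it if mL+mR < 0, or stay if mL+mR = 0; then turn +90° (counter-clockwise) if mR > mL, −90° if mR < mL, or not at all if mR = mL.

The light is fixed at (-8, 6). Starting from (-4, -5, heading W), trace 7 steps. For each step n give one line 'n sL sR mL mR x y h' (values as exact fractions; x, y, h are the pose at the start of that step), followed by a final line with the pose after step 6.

n=0: pose=(-4,-5,W); sL=30/37, sR=15/13; mL=360/481, mR=-945/962; mL+mR=-225/962 → advance -1; mR−mL=-45/26 → turn -1·90°
n=1: pose=(-3,-5,N); sL=120/97, sR=40/39; mL=1540/3783, mR=-4280/3783; mL+mR=-2740/3783 → advance -1; mR−mL=-20/13 → turn -1·90°
n=2: pose=(-3,-6,E); sL=12/17, sR=60/109; mL=366/1853, mR=-1164/1853; mL+mR=-798/1853 → advance -1; mR−mL=-90/109 → turn -1·90°
n=3: pose=(-4,-6,S); sL=120/221, sR=24/41; mL=2844/9061, mR=-5112/9061; mL+mR=-2268/9061 → advance -1; mR−mL=-36/41 → turn -1·90°
n=4: pose=(-4,-5,W); sL=30/37, sR=15/13; mL=360/481, mR=-945/962; mL+mR=-225/962 → advance -1; mR−mL=-45/26 → turn -1·90°
n=5: pose=(-3,-5,N); sL=120/97, sR=40/39; mL=1540/3783, mR=-4280/3783; mL+mR=-2740/3783 → advance -1; mR−mL=-20/13 → turn -1·90°
n=6: pose=(-3,-6,E); sL=12/17, sR=60/109; mL=366/1853, mR=-1164/1853; mL+mR=-798/1853 → advance -1; mR−mL=-90/109 → turn -1·90°

0 30/37 15/13 360/481 -945/962 -4 -5 W
1 120/97 40/39 1540/3783 -4280/3783 -3 -5 N
2 12/17 60/109 366/1853 -1164/1853 -3 -6 E
3 120/221 24/41 2844/9061 -5112/9061 -4 -6 S
4 30/37 15/13 360/481 -945/962 -4 -5 W
5 120/97 40/39 1540/3783 -4280/3783 -3 -5 N
6 12/17 60/109 366/1853 -1164/1853 -3 -6 E
final -4 -6 S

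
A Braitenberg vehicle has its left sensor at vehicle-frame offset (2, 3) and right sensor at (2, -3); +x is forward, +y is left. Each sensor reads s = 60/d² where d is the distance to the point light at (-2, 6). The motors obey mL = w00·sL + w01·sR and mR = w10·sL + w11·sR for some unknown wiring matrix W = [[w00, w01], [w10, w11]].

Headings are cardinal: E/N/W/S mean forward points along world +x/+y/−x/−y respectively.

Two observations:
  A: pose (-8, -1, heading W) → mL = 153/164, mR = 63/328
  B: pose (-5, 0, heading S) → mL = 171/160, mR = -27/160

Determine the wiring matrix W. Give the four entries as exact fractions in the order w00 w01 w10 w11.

1/2 1 -1/2 1/2

obs A: pose=(-8,-1,W) → sL=15/41, sR=3/4, mL=153/164, mR=63/328
obs B: pose=(-5,0,S) → sL=15/16, sR=3/5, mL=171/160, mR=-27/160
sensor matrix S = [[15/41, 3/4], [15/16, 3/5]]; det S = -1269/2624
solve [mL_A; mL_B] = S·[w00; w01] and [mR_A; mR_B] = S·[w10; w11]:
  w00 = 1/2, w01 = 1, w10 = -1/2, w11 = 1/2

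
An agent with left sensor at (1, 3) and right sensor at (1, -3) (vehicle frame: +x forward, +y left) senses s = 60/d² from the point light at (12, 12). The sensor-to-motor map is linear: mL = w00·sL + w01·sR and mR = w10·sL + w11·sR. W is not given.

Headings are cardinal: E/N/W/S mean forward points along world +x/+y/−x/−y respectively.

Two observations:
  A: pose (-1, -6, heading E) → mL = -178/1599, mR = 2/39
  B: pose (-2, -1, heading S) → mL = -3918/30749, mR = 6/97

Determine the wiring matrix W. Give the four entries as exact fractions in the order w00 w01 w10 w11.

-1 1/2 0 1/2

obs A: pose=(-1,-6,E) → sL=20/123, sR=4/39, mL=-178/1599, mR=2/39
obs B: pose=(-2,-1,S) → sL=60/317, sR=12/97, mL=-3918/30749, mR=6/97
sensor matrix S = [[20/123, 4/39], [60/317, 12/97]]; det S = 11520/16389217
solve [mL_A; mL_B] = S·[w00; w01] and [mR_A; mR_B] = S·[w10; w11]:
  w00 = -1, w01 = 1/2, w10 = 0, w11 = 1/2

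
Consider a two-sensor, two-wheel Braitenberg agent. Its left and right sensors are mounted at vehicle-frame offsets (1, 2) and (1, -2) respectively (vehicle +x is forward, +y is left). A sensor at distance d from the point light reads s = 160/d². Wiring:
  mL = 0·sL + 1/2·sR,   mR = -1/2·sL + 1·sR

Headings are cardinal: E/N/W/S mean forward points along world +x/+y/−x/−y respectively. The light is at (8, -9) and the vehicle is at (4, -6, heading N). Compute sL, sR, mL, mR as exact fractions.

40/13 8 4 84/13

left sensor world pos  = (2, -5); dL² = 52
right sensor world pos = (6, -5); dR² = 20
sL = 160/52 = 40/13
sR = 160/20 = 8
mL = 0·sL + 1/2·sR = 4
mR = -1/2·sL + 1·sR = 84/13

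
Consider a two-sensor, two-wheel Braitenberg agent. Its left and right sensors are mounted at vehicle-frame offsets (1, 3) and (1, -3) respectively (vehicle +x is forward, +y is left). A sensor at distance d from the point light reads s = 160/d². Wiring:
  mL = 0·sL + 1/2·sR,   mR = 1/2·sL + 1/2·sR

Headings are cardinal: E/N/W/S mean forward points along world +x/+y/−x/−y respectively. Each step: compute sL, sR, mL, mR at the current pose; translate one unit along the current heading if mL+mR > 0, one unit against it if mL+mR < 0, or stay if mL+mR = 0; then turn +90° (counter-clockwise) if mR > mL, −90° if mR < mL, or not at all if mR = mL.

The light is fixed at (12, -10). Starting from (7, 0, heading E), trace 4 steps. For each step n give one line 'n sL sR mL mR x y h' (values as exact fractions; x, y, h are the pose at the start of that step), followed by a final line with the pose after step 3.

n=0: pose=(7,0,E); sL=32/37, sR=32/13; mL=16/13, mR=800/481; mL+mR=1392/481 → advance +1; mR−mL=16/37 → turn +1·90°
n=1: pose=(8,0,N); sL=16/17, sR=80/61; mL=40/61, mR=1168/1037; mL+mR=1848/1037 → advance +1; mR−mL=8/17 → turn +1·90°
n=2: pose=(8,1,W); sL=160/89, sR=160/221; mL=80/221, mR=24800/19669; mL+mR=31920/19669 → advance +1; mR−mL=80/89 → turn +1·90°
n=3: pose=(7,1,S); sL=20/13, sR=40/41; mL=20/41, mR=670/533; mL+mR=930/533 → advance +1; mR−mL=10/13 → turn +1·90°

0 32/37 32/13 16/13 800/481 7 0 E
1 16/17 80/61 40/61 1168/1037 8 0 N
2 160/89 160/221 80/221 24800/19669 8 1 W
3 20/13 40/41 20/41 670/533 7 1 S
final 7 0 E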